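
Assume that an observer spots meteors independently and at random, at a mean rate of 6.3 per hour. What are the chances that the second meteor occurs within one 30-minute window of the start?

Over the interval, μ = 6.3 × 0.5 = 3.15 (a 30-minute window = 0.5 hours).
The second arrival falls in the interval iff at least 2 events occur there: P(S_2 ≤ t) = P(N ≥ 2) = 1 − P(N ≤ 1) ≈ 0.8222.

0.8222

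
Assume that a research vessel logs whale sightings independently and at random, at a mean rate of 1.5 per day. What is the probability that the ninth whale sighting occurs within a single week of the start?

0.7206

Over the interval, μ = 1.5 × 7 = 10.5 (a week = 7 days).
The ninth arrival falls in the interval iff at least 9 events occur there: P(S_9 ≤ t) = P(N ≥ 9) = 1 − P(N ≤ 8) ≈ 0.7206.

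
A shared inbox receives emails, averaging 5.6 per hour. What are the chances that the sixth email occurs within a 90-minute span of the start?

0.8427

Over the interval, μ = 5.6 × 1.5 = 8.4 (a 90-minute span = 1.5 hours).
The sixth arrival falls in the interval iff at least 6 events occur there: P(S_6 ≤ t) = P(N ≥ 6) = 1 − P(N ≤ 5) ≈ 0.8427.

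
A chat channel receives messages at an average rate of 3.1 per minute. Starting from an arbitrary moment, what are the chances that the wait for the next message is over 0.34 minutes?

0.3485

The wait for the next event is exponential with rate λ = 3.1 per minute.
P(T > 0.34) = e^(−λt) = e^(−3.1 × 0.34) = e^(−1.054) ≈ 0.3485.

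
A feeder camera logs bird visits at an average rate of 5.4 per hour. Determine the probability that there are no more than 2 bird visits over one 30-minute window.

0.4936

Over the interval, μ = 5.4 × 0.5 = 2.7 (a 30-minute window = 0.5 hours).
P(N ≤ 2) = Σ_{j=0}^{2} e^(−μ) μ^j/j! ≈ 0.4936.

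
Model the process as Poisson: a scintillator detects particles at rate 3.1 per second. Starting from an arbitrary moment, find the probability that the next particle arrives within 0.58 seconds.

0.8344

Inter-arrival times are exponential with rate λ = 3.1 per second.
P(T ≤ 0.58) = 1 − e^(−λt) = 1 − e^(−3.1 × 0.58) = 1 − e^(−1.798) ≈ 0.8344.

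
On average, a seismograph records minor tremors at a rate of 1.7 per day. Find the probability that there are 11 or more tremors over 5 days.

Over the interval, μ = 1.7 × 5 = 8.5 (5 days).
P(N ≥ 11) = 1 − P(N ≤ 10) = 1 − Σ_{j=0}^{10} e^(−μ) μ^j/j! ≈ 0.2366.

0.2366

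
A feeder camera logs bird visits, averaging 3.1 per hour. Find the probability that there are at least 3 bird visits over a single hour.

With mean μ = 3.1 per hour,
P(N ≥ 3) = 1 − P(N ≤ 2) = 1 − Σ_{j=0}^{2} e^(−μ) μ^j/j! ≈ 0.5988.

0.5988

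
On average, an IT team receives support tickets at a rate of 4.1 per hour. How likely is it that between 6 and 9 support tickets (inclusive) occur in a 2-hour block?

Over the interval, μ = 4.1 × 2 = 8.2 (a 2-hour block = 2 hours).
P(6 ≤ N ≤ 9) = Σ_{j=6}^{9} e^(−8.2) · 8.2^j/j! ≈ 0.5179.

0.5179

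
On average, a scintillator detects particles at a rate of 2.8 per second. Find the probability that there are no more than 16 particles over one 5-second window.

Over the interval, μ = 2.8 × 5 = 14 (a 5-second window = 5 seconds).
P(N ≤ 16) = Σ_{j=0}^{16} e^(−μ) μ^j/j! ≈ 0.7559.

0.7559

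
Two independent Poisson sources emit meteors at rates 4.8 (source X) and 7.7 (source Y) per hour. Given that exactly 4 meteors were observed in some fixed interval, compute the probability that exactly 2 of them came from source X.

Given the total, each event is independently from source X with probability p = λ_X/(λ_X+λ_Y) = 4.8/12.5 = 0.3840.
So K ~ Binomial(4, 4.8/12.5): P(K = 2) = C(4,2) · (4.8/12.5)^2 · (7.7/12.5)^2 ≈ 0.3357.

0.3357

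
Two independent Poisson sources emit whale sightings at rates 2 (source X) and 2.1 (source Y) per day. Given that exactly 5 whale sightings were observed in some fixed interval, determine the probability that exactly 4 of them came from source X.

Given the total, each event is independently from source X with probability p = λ_X/(λ_X+λ_Y) = 2/4.1 ≈ 0.4878.
So K ~ Binomial(5, 2/4.1): P(K = 4) = C(5,4) · (2/4.1)^4 · (2.1/4.1)^1 ≈ 0.1450.

0.1450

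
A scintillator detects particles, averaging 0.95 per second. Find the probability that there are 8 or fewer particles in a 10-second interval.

0.3918

Over the interval, μ = 0.95 × 10 = 9.5 (a 10-second interval = 10 seconds).
P(N ≤ 8) = Σ_{j=0}^{8} e^(−μ) μ^j/j! ≈ 0.3918.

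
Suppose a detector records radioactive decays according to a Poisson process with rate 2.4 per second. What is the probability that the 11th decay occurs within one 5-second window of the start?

0.6528

Over the interval, μ = 2.4 × 5 = 12 (a 5-second window = 5 seconds).
The 11th arrival falls in the interval iff at least 11 events occur there: P(S_11 ≤ t) = P(N ≥ 11) = 1 − P(N ≤ 10) ≈ 0.6528.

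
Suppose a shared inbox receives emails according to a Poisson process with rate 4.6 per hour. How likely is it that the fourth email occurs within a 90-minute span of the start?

0.9129

Over the interval, μ = 4.6 × 1.5 = 6.9 (a 90-minute span = 1.5 hours).
The fourth arrival falls in the interval iff at least 4 events occur there: P(S_4 ≤ t) = P(N ≥ 4) = 1 − P(N ≤ 3) ≈ 0.9129.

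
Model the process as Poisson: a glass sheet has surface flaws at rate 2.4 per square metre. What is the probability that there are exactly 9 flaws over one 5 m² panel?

Over the interval, μ = 2.4 × 5 = 12 (a 5 m² panel = 5 square metres).
P(N = 9) = e^(−μ) μ^9/9! = e^(−12) · 12^9/362880 ≈ 0.0874.

0.0874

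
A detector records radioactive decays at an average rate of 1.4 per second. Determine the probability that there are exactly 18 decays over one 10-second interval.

Over the interval, μ = 1.4 × 10 = 14 (a 10-second interval = 10 seconds).
P(N = 18) = e^(−μ) μ^18/18! = e^(−14) · 14^18/6402373705728000 ≈ 0.0554.

0.0554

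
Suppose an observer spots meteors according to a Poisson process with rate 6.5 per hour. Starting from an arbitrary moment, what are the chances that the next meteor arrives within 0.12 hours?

Inter-arrival times are exponential with rate λ = 6.5 per hour.
P(T ≤ 0.12) = 1 − e^(−λt) = 1 − e^(−6.5 × 0.12) = 1 − e^(−0.78) ≈ 0.5416.

0.5416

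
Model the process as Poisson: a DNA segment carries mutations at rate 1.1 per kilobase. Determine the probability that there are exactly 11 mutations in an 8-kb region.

0.0925

Over the interval, μ = 1.1 × 8 = 8.8 (an 8-kb region = 8 kilobases).
P(N = 11) = e^(−μ) μ^11/11! = e^(−8.8) · 8.8^11/39916800 ≈ 0.0925.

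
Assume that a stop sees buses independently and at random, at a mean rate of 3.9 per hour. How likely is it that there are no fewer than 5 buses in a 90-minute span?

0.6944

Over the interval, μ = 3.9 × 1.5 = 5.85 (a 90-minute span = 1.5 hours).
P(N ≥ 5) = 1 − P(N ≤ 4) = 1 − Σ_{j=0}^{4} e^(−μ) μ^j/j! ≈ 0.6944.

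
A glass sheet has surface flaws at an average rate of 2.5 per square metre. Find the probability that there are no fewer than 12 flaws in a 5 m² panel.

Over the interval, μ = 2.5 × 5 = 12.5 (a 5 m² panel = 5 square metres).
P(N ≥ 12) = 1 − P(N ≤ 11) = 1 − Σ_{j=0}^{11} e^(−μ) μ^j/j! ≈ 0.5942.

0.5942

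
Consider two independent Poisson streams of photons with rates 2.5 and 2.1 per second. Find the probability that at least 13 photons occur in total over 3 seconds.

Independent Poisson processes superpose: combined rate λ = 2.5 + 2.1 = 4.6 per second.
Over the interval, μ = 4.6 × 3 = 13.8 (3 seconds).
P(N ≥ 13) = 1 − P(N ≤ 12) ≈ 0.6216.

0.6216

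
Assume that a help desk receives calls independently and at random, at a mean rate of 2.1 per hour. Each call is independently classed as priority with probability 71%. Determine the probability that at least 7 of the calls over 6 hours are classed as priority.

0.7883

Thinning: the calls that are classed as priority themselves form a Poisson process with rate 0.71 × 2.1 = 1.491 per hour.
Over the interval, μ = 1.491 × 6 = 8.946 (6 hours).
P(N ≥ 7) = 1 − P(N ≤ 6) ≈ 0.7883.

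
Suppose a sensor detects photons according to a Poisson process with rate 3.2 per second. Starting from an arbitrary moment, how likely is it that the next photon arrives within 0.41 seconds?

0.7307

Inter-arrival times are exponential with rate λ = 3.2 per second.
P(T ≤ 0.41) = 1 − e^(−λt) = 1 − e^(−3.2 × 0.41) = 1 − e^(−1.312) ≈ 0.7307.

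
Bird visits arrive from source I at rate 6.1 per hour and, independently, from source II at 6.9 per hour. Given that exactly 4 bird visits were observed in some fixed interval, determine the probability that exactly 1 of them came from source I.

Given the total, each event is independently from source I with probability p = λ_I/(λ_I+λ_II) = 6.1/13 ≈ 0.4692.
So K ~ Binomial(4, 6.1/13): P(K = 1) = C(4,1) · (6.1/13)^1 · (6.9/13)^3 ≈ 0.2806.

0.2806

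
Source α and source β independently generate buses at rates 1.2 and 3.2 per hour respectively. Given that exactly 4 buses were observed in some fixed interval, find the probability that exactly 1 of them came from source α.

Given the total, each event is independently from source α with probability p = λ_α/(λ_α+λ_β) = 1.2/4.4 ≈ 0.2727.
So K ~ Binomial(4, 1.2/4.4): P(K = 1) = C(4,1) · (1.2/4.4)^1 · (3.2/4.4)^3 ≈ 0.4196.

0.4196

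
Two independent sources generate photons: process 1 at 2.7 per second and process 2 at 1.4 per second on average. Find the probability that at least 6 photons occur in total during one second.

0.2307

Independent Poisson processes superpose: combined rate λ = 2.7 + 1.4 = 4.1 per second.
So μ = 4.1.
P(N ≥ 6) = 1 − P(N ≤ 5) ≈ 0.2307.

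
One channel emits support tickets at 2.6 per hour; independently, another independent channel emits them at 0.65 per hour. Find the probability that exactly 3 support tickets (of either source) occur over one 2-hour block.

0.0688

Independent Poisson processes superpose: combined rate λ = 2.6 + 0.65 = 3.25 per hour.
Over the interval, μ = 3.25 × 2 = 6.5 (a 2-hour block = 2 hours).
P(N = 3) = e^(−6.5) · 6.5^3/3! ≈ 0.0688.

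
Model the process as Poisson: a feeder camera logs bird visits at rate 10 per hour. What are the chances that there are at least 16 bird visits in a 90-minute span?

0.4319

Over the interval, μ = 10 × 1.5 = 15 (a 90-minute span = 1.5 hours).
P(N ≥ 16) = 1 − P(N ≤ 15) = 1 − Σ_{j=0}^{15} e^(−μ) μ^j/j! ≈ 0.4319.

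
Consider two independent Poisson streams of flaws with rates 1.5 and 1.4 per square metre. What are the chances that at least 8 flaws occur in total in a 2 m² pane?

0.2290

Independent Poisson processes superpose: combined rate λ = 1.5 + 1.4 = 2.9 per square metre.
Over the interval, μ = 2.9 × 2 = 5.8 (a 2 m² pane = 2 square metres).
P(N ≥ 8) = 1 − P(N ≤ 7) ≈ 0.2290.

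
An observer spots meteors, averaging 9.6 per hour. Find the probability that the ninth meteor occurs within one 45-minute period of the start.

0.2973

Over the interval, μ = 9.6 × 0.75 = 7.2 (a 45-minute period = 0.75 hours).
The ninth arrival falls in the interval iff at least 9 events occur there: P(S_9 ≤ t) = P(N ≥ 9) = 1 − P(N ≤ 8) ≈ 0.2973.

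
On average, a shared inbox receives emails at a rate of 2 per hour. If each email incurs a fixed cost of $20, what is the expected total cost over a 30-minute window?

E[N] = 2 × 0.5 = 1 (a 30-minute window = 0.5 hours); E[cost] = 1 × $20 = $20.

$20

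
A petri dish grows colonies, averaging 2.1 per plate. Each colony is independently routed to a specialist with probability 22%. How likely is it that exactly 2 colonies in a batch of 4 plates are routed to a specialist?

0.2690

Thinning: the colonies that are routed to a specialist themselves form a Poisson process with rate 0.22 × 2.1 = 0.462 per plate.
Over the interval, μ = 0.462 × 4 = 1.848 (a batch of 4 plates = 4 plates).
P(N = 2) = e^(−1.848) · 1.848^2/2! ≈ 0.2690.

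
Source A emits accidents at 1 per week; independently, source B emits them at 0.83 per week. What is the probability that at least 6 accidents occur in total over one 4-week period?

Independent Poisson processes superpose: combined rate λ = 1 + 0.83 = 1.83 per week.
Over the interval, μ = 1.83 × 4 = 7.32 (a 4-week period = 4 weeks).
P(N ≥ 6) = 1 − P(N ≤ 5) ≈ 0.7383.

0.7383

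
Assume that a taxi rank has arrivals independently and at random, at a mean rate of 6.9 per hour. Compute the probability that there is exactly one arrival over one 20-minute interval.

Over the interval, μ = 6.9 × 1/3 = 2.3 (a 20-minute interval = 1/3 hours).
P(N = 1) = e^(−μ) μ^1/1! = e^(−2.3) · 2.3^1/1 ≈ 0.2306.

0.2306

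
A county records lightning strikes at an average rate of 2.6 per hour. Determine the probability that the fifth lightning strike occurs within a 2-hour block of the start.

Over the interval, μ = 2.6 × 2 = 5.2 (a 2-hour block = 2 hours).
The fifth arrival falls in the interval iff at least 5 events occur there: P(S_5 ≤ t) = P(N ≥ 5) = 1 − P(N ≤ 4) ≈ 0.5939.

0.5939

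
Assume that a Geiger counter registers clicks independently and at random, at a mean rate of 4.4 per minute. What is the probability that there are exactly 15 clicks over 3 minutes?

0.0911

Over the interval, μ = 4.4 × 3 = 13.2 (3 minutes).
P(N = 15) = e^(−μ) μ^15/15! = e^(−13.2) · 13.2^15/1307674368000 ≈ 0.0911.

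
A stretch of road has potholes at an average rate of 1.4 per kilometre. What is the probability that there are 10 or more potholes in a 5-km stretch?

0.1695

Over the interval, μ = 1.4 × 5 = 7 (a 5-km stretch = 5 kilometres).
P(N ≥ 10) = 1 − P(N ≤ 9) = 1 − Σ_{j=0}^{9} e^(−μ) μ^j/j! ≈ 0.1695.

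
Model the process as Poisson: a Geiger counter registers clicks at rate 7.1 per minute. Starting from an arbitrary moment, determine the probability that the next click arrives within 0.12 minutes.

0.5734

Inter-arrival times are exponential with rate λ = 7.1 per minute.
P(T ≤ 0.12) = 1 − e^(−λt) = 1 − e^(−7.1 × 0.12) = 1 − e^(−0.852) ≈ 0.5734.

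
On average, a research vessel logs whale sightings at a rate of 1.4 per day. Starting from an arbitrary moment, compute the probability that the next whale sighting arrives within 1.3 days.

Inter-arrival times are exponential with rate λ = 1.4 per day.
P(T ≤ 1.3) = 1 − e^(−λt) = 1 − e^(−1.4 × 1.3) = 1 − e^(−1.82) ≈ 0.8380.

0.8380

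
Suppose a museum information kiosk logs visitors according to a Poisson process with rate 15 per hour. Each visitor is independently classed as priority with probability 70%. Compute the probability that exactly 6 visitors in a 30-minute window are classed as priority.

0.1526

Thinning: the visitors that are classed as priority themselves form a Poisson process with rate 0.7 × 15 = 10.5 per hour.
Over the interval, μ = 10.5 × 0.5 = 5.25 (a 30-minute window = 0.5 hours).
P(N = 6) = e^(−5.25) · 5.25^6/6! ≈ 0.1526.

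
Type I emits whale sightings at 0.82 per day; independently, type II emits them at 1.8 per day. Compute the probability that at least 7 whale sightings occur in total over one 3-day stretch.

0.6692

Independent Poisson processes superpose: combined rate λ = 0.82 + 1.8 = 2.62 per day.
Over the interval, μ = 2.62 × 3 = 7.86 (a 3-day stretch = 3 days).
P(N ≥ 7) = 1 − P(N ≤ 6) ≈ 0.6692.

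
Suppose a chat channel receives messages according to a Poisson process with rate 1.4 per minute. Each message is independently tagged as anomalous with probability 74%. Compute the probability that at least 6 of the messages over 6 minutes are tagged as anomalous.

Thinning: the messages that are tagged as anomalous themselves form a Poisson process with rate 0.74 × 1.4 = 1.036 per minute.
Over the interval, μ = 1.036 × 6 = 6.216 (6 minutes).
P(N ≥ 6) = 1 − P(N ≤ 5) ≈ 0.5884.

0.5884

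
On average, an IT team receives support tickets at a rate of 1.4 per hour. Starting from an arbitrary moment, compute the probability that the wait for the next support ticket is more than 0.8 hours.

The wait for the next event is exponential with rate λ = 1.4 per hour.
P(T > 0.8) = e^(−λt) = e^(−1.4 × 0.8) = e^(−1.12) ≈ 0.3263.

0.3263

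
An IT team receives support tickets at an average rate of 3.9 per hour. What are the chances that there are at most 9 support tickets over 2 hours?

0.7411

Over the interval, μ = 3.9 × 2 = 7.8 (2 hours).
P(N ≤ 9) = Σ_{j=0}^{9} e^(−μ) μ^j/j! ≈ 0.7411.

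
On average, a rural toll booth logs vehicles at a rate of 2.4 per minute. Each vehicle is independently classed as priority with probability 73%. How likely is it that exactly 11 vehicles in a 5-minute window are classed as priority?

Thinning: the vehicles that are classed as priority themselves form a Poisson process with rate 0.73 × 2.4 = 1.752 per minute.
Over the interval, μ = 1.752 × 5 = 8.76 (a 5-minute window = 5 minutes).
P(N = 11) = e^(−8.76) · 8.76^11/11! ≈ 0.0916.

0.0916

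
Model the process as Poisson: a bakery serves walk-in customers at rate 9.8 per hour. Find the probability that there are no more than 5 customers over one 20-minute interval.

0.8869

Over the interval, μ = 9.8 × 1/3 ≈ 3.26667 (a 20-minute interval = 1/3 hours).
P(N ≤ 5) = Σ_{j=0}^{5} e^(−μ) μ^j/j! ≈ 0.8869.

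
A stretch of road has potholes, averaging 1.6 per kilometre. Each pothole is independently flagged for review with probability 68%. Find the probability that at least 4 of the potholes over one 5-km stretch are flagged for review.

Thinning: the potholes that are flagged for review themselves form a Poisson process with rate 0.68 × 1.6 = 1.088 per kilometre.
Over the interval, μ = 1.088 × 5 = 5.44 (a 5-km stretch = 5 kilometres).
P(N ≥ 4) = 1 − P(N ≤ 3) ≈ 0.7914.

0.7914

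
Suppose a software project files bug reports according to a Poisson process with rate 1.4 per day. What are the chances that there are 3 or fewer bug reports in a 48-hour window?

Over the interval, μ = 1.4 × 2 = 2.8 (a 48-hour window = 2 days).
P(N ≤ 3) = Σ_{j=0}^{3} e^(−μ) μ^j/j! ≈ 0.6919.

0.6919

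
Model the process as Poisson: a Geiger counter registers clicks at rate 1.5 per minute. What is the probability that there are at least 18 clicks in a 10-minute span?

Over the interval, μ = 1.5 × 10 = 15 (a 10-minute span = 10 minutes).
P(N ≥ 18) = 1 − P(N ≤ 17) = 1 − Σ_{j=0}^{17} e^(−μ) μ^j/j! ≈ 0.2511.

0.2511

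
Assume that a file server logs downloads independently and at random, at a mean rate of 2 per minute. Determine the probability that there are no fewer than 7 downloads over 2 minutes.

0.1107

Over the interval, μ = 2 × 2 = 4 (2 minutes).
P(N ≥ 7) = 1 − P(N ≤ 6) = 1 − Σ_{j=0}^{6} e^(−μ) μ^j/j! ≈ 0.1107.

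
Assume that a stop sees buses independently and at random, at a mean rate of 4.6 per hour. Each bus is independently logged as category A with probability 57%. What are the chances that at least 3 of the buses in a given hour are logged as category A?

0.4871

Thinning: the buses that are logged as category A themselves form a Poisson process with rate 0.57 × 4.6 = 2.622 per hour.
So μ = 2.622.
P(N ≥ 3) = 1 − P(N ≤ 2) ≈ 0.4871.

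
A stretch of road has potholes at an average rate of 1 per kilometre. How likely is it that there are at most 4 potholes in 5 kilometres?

Over the interval, μ = 1 × 5 = 5 (5 kilometres).
P(N ≤ 4) = Σ_{j=0}^{4} e^(−μ) μ^j/j! ≈ 0.4405.

0.4405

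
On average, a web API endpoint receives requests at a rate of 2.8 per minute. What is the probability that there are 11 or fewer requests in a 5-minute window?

Over the interval, μ = 2.8 × 5 = 14 (a 5-minute window = 5 minutes).
P(N ≤ 11) = Σ_{j=0}^{11} e^(−μ) μ^j/j! ≈ 0.2600.

0.2600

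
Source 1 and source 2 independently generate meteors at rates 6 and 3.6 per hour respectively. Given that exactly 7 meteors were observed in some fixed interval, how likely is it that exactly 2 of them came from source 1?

0.0608

Given the total, each event is independently from source 1 with probability p = λ_1/(λ_1+λ_2) = 6/9.6 = 0.6250.
So K ~ Binomial(7, 6/9.6): P(K = 2) = C(7,2) · (6/9.6)^2 · (3.6/9.6)^5 ≈ 0.0608.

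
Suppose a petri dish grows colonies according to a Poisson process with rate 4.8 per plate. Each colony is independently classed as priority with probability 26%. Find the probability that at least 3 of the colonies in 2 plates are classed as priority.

0.4552

Thinning: the colonies that are classed as priority themselves form a Poisson process with rate 0.26 × 4.8 = 1.248 per plate.
Over the interval, μ = 1.248 × 2 = 2.496 (2 plates).
P(N ≥ 3) = 1 − P(N ≤ 2) ≈ 0.4552.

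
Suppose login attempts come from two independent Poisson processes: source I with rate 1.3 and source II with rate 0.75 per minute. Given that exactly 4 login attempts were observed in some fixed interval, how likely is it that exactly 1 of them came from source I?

0.1242

Given the total, each event is independently from source I with probability p = λ_I/(λ_I+λ_II) = 1.3/2.05 ≈ 0.6341.
So K ~ Binomial(4, 1.3/2.05): P(K = 1) = C(4,1) · (1.3/2.05)^1 · (0.75/2.05)^3 ≈ 0.1242.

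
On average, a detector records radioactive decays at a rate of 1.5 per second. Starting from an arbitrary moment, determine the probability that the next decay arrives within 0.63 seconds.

Inter-arrival times are exponential with rate λ = 1.5 per second.
P(T ≤ 0.63) = 1 − e^(−λt) = 1 − e^(−1.5 × 0.63) = 1 − e^(−0.945) ≈ 0.6113.

0.6113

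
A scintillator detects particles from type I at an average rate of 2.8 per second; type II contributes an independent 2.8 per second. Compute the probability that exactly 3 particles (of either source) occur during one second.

0.1082

Independent Poisson processes superpose: combined rate λ = 2.8 + 2.8 = 5.6 per second.
So μ = 5.6.
P(N = 3) = e^(−5.6) · 5.6^3/3! ≈ 0.1082.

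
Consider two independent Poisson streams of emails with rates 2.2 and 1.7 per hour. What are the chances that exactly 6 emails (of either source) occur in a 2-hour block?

Independent Poisson processes superpose: combined rate λ = 2.2 + 1.7 = 3.9 per hour.
Over the interval, μ = 3.9 × 2 = 7.8 (a 2-hour block = 2 hours).
P(N = 6) = e^(−7.8) · 7.8^6/6! ≈ 0.1282.

0.1282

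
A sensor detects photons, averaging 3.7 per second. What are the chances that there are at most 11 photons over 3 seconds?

0.5673

Over the interval, μ = 3.7 × 3 = 11.1 (3 seconds).
P(N ≤ 11) = Σ_{j=0}^{11} e^(−μ) μ^j/j! ≈ 0.5673.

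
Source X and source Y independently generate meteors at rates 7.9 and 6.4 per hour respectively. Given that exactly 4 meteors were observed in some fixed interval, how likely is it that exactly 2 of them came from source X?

0.3668

Given the total, each event is independently from source X with probability p = λ_X/(λ_X+λ_Y) = 7.9/14.3 ≈ 0.5524.
So K ~ Binomial(4, 7.9/14.3): P(K = 2) = C(4,2) · (7.9/14.3)^2 · (6.4/14.3)^2 ≈ 0.3668.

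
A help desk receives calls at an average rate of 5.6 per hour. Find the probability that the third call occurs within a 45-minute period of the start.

Over the interval, μ = 5.6 × 0.75 = 4.2 (a 45-minute period = 0.75 hours).
The third arrival falls in the interval iff at least 3 events occur there: P(S_3 ≤ t) = P(N ≥ 3) = 1 − P(N ≤ 2) ≈ 0.7898.

0.7898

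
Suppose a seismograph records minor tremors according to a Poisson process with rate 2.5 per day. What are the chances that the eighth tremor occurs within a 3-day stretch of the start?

0.4754

Over the interval, μ = 2.5 × 3 = 7.5 (a 3-day stretch = 3 days).
The eighth arrival falls in the interval iff at least 8 events occur there: P(S_8 ≤ t) = P(N ≥ 8) = 1 − P(N ≤ 7) ≈ 0.4754.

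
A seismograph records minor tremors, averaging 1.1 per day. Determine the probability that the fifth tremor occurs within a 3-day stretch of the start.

0.2374

Over the interval, μ = 1.1 × 3 = 3.3 (a 3-day stretch = 3 days).
The fifth arrival falls in the interval iff at least 5 events occur there: P(S_5 ≤ t) = P(N ≥ 5) = 1 − P(N ≤ 4) ≈ 0.2374.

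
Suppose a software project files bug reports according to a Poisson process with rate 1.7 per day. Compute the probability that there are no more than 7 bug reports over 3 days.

Over the interval, μ = 1.7 × 3 = 5.1 (3 days).
P(N ≤ 7) = Σ_{j=0}^{7} e^(−μ) μ^j/j! ≈ 0.8560.

0.8560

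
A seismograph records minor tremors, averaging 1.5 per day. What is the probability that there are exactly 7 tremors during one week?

Over the interval, μ = 1.5 × 7 = 10.5 (a week = 7 days).
P(N = 7) = e^(−μ) μ^7/7! = e^(−10.5) · 10.5^7/5040 ≈ 0.0769.

0.0769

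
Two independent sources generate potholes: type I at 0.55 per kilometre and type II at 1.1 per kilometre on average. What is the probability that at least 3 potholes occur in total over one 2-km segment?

0.6406

Independent Poisson processes superpose: combined rate λ = 0.55 + 1.1 = 1.65 per kilometre.
Over the interval, μ = 1.65 × 2 = 3.3 (a 2-km segment = 2 kilometres).
P(N ≥ 3) = 1 − P(N ≤ 2) ≈ 0.6406.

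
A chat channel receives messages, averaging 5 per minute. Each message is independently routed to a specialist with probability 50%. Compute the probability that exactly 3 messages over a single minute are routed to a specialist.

Thinning: the messages that are routed to a specialist themselves form a Poisson process with rate 0.5 × 5 = 2.5 per minute.
So μ = 2.5.
P(N = 3) = e^(−2.5) · 2.5^3/3! ≈ 0.2138.

0.2138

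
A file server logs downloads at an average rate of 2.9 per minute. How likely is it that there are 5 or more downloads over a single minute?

0.1682

With mean μ = 2.9 per minute,
P(N ≥ 5) = 1 − P(N ≤ 4) = 1 − Σ_{j=0}^{4} e^(−μ) μ^j/j! ≈ 0.1682.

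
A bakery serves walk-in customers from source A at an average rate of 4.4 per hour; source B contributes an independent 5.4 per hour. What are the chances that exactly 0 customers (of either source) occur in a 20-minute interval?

0.0381

Independent Poisson processes superpose: combined rate λ = 4.4 + 5.4 = 9.8 per hour.
Over the interval, μ = 9.8 × 1/3 ≈ 3.26667 (a 20-minute interval = 1/3 hours).
P(N = 0) = e^(−3.26667) · 3.26667^0/0! ≈ 0.0381.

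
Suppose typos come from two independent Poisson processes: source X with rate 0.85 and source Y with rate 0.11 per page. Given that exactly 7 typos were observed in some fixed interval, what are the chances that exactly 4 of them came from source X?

0.0324

Given the total, each event is independently from source X with probability p = λ_X/(λ_X+λ_Y) = 0.85/0.96 ≈ 0.8854.
So K ~ Binomial(7, 0.85/0.96): P(K = 4) = C(7,4) · (0.85/0.96)^4 · (0.11/0.96)^3 ≈ 0.0324.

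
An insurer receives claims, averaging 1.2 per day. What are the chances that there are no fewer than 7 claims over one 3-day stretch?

Over the interval, μ = 1.2 × 3 = 3.6 (a 3-day stretch = 3 days).
P(N ≥ 7) = 1 − P(N ≤ 6) = 1 − Σ_{j=0}^{6} e^(−μ) μ^j/j! ≈ 0.0733.

0.0733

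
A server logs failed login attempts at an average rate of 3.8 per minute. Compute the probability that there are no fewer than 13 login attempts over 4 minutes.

Over the interval, μ = 3.8 × 4 = 15.2 (4 minutes).
P(N ≥ 13) = 1 − P(N ≤ 12) = 1 − Σ_{j=0}^{12} e^(−μ) μ^j/j! ≈ 0.7486.

0.7486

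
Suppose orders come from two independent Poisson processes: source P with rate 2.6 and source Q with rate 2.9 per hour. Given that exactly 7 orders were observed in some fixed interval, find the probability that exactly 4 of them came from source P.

Given the total, each event is independently from source P with probability p = λ_P/(λ_P+λ_Q) = 2.6/5.5 ≈ 0.4727.
So K ~ Binomial(7, 2.6/5.5): P(K = 4) = C(7,4) · (2.6/5.5)^4 · (2.9/5.5)^3 ≈ 0.2562.

0.2562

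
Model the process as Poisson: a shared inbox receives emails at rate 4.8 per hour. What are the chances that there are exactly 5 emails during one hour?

0.1747

With mean μ = 4.8 per hour,
P(N = 5) = e^(−μ) μ^5/5! = e^(−4.8) · 4.8^5/120 ≈ 0.1747.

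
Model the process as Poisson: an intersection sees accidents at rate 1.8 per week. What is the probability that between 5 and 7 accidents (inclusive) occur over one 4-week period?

Over the interval, μ = 1.8 × 4 = 7.2 (a 4-week period = 4 weeks).
P(5 ≤ N ≤ 7) = Σ_{j=5}^{7} e^(−7.2) · 7.2^j/j! ≈ 0.4134.

0.4134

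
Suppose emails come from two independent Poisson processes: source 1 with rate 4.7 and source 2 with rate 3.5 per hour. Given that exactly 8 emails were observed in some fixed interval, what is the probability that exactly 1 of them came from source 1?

0.0118

Given the total, each event is independently from source 1 with probability p = λ_1/(λ_1+λ_2) = 4.7/8.2 ≈ 0.5732.
So K ~ Binomial(8, 4.7/8.2): P(K = 1) = C(8,1) · (4.7/8.2)^1 · (3.5/8.2)^7 ≈ 0.0118.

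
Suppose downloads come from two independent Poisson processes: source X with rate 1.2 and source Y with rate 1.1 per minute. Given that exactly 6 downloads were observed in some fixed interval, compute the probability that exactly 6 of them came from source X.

Given the total, each event is independently from source X with probability p = λ_X/(λ_X+λ_Y) = 1.2/2.3 ≈ 0.5217.
So K ~ Binomial(6, 1.2/2.3): P(K = 6) = C(6,6) · (1.2/2.3)^6 · (1.1/2.3)^0 ≈ 0.0202.

0.0202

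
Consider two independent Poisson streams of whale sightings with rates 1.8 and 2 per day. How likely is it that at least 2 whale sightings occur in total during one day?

Independent Poisson processes superpose: combined rate λ = 1.8 + 2 = 3.8 per day.
So μ = 3.8.
P(N ≥ 2) = 1 − P(N ≤ 1) ≈ 0.8926.

0.8926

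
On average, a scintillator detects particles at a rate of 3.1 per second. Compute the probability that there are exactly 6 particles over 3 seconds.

Over the interval, μ = 3.1 × 3 = 9.3 (3 seconds).
P(N = 6) = e^(−μ) μ^6/6! = e^(−9.3) · 9.3^6/720 ≈ 0.0822.

0.0822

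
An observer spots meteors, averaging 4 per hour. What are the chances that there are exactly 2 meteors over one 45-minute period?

0.2240

Over the interval, μ = 4 × 0.75 = 3 (a 45-minute period = 0.75 hours).
P(N = 2) = e^(−μ) μ^2/2! = e^(−3) · 3^2/2 ≈ 0.2240.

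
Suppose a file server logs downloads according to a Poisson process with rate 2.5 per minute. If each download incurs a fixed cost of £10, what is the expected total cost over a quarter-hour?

E[N] = 2.5 × 15 = 37.5 (a quarter-hour = 15 minutes); E[cost] = 37.5 × £10 = £375.

£375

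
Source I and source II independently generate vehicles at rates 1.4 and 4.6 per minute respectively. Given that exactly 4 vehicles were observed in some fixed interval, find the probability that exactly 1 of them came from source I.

0.4206

Given the total, each event is independently from source I with probability p = λ_I/(λ_I+λ_II) = 1.4/6 ≈ 0.2333.
So K ~ Binomial(4, 1.4/6): P(K = 1) = C(4,1) · (1.4/6)^1 · (4.6/6)^3 ≈ 0.4206.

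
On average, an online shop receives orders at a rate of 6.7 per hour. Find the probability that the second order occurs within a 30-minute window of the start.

Over the interval, μ = 6.7 × 0.5 = 3.35 (a 30-minute window = 0.5 hours).
The second arrival falls in the interval iff at least 2 events occur there: P(S_2 ≤ t) = P(N ≥ 2) = 1 − P(N ≤ 1) ≈ 0.8474.

0.8474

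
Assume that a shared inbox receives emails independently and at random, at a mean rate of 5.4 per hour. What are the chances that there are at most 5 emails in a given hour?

0.5461

With mean μ = 5.4 per hour,
P(N ≤ 5) = Σ_{j=0}^{5} e^(−μ) μ^j/j! ≈ 0.5461.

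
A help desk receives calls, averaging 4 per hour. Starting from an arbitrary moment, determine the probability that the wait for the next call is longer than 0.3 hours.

The wait for the next event is exponential with rate λ = 4 per hour.
P(T > 0.3) = e^(−λt) = e^(−4 × 0.3) = e^(−1.2) ≈ 0.3012.

0.3012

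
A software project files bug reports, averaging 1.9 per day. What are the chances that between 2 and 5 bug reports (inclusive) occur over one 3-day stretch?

Over the interval, μ = 1.9 × 3 = 5.7 (a 3-day stretch = 3 days).
P(2 ≤ N ≤ 5) = Σ_{j=2}^{5} e^(−5.7) · 5.7^j/j! ≈ 0.4726.

0.4726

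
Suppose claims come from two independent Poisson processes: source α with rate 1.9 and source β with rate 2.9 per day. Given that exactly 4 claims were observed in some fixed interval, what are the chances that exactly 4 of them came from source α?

0.0245

Given the total, each event is independently from source α with probability p = λ_α/(λ_α+λ_β) = 1.9/4.8 ≈ 0.3958.
So K ~ Binomial(4, 1.9/4.8): P(K = 4) = C(4,4) · (1.9/4.8)^4 · (2.9/4.8)^0 ≈ 0.0245.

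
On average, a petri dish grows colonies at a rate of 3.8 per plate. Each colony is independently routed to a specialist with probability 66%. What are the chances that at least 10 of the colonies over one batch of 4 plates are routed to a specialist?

Thinning: the colonies that are routed to a specialist themselves form a Poisson process with rate 0.66 × 3.8 = 2.508 per plate.
Over the interval, μ = 2.508 × 4 = 10.032 (a batch of 4 plates = 4 plates).
P(N ≥ 10) = 1 − P(N ≤ 9) ≈ 0.5461.

0.5461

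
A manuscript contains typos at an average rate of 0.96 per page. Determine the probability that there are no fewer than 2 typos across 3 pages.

0.7822

Over the interval, μ = 0.96 × 3 = 2.88 (3 pages).
P(N ≥ 2) = 1 − P(N ≤ 1) = 1 − Σ_{j=0}^{1} e^(−μ) μ^j/j! ≈ 0.7822.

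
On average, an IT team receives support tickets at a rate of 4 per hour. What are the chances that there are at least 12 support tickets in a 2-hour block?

0.1119

Over the interval, μ = 4 × 2 = 8 (a 2-hour block = 2 hours).
P(N ≥ 12) = 1 − P(N ≤ 11) = 1 − Σ_{j=0}^{11} e^(−μ) μ^j/j! ≈ 0.1119.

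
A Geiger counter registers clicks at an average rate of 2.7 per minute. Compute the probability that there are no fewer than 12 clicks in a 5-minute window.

0.6955

Over the interval, μ = 2.7 × 5 = 13.5 (a 5-minute window = 5 minutes).
P(N ≥ 12) = 1 − P(N ≤ 11) = 1 − Σ_{j=0}^{11} e^(−μ) μ^j/j! ≈ 0.6955.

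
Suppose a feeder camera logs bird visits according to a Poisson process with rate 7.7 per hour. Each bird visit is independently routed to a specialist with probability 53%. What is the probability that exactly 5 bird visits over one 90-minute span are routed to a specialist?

0.1572

Thinning: the bird visits that are routed to a specialist themselves form a Poisson process with rate 0.53 × 7.7 = 4.081 per hour.
Over the interval, μ = 4.081 × 1.5 = 6.1215 (a 90-minute span = 1.5 hours).
P(N = 5) = e^(−6.1215) · 6.1215^5/5! ≈ 0.1572.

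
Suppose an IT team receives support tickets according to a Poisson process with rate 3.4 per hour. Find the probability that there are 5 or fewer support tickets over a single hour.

With mean μ = 3.4 per hour,
P(N ≤ 5) = Σ_{j=0}^{5} e^(−μ) μ^j/j! ≈ 0.8705.

0.8705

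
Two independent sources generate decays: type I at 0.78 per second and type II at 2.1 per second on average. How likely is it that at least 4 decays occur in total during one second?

Independent Poisson processes superpose: combined rate λ = 0.78 + 2.1 = 2.88 per second.
So μ = 2.88.
P(N ≥ 4) = 1 − P(N ≤ 3) ≈ 0.3259.

0.3259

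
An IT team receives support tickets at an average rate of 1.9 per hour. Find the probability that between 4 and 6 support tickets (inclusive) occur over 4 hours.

0.3092

Over the interval, μ = 1.9 × 4 = 7.6 (4 hours).
P(4 ≤ N ≤ 6) = Σ_{j=4}^{6} e^(−7.6) · 7.6^j/j! ≈ 0.3092.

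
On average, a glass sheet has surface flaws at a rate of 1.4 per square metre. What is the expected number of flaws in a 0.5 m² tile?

E[N] = λt = 1.4 × 0.5 = 0.7 (a 0.5 m² tile = 0.5 square metres).

0.7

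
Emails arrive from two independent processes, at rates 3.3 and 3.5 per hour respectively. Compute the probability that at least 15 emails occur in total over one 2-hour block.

0.3872

Independent Poisson processes superpose: combined rate λ = 3.3 + 3.5 = 6.8 per hour.
Over the interval, μ = 6.8 × 2 = 13.6 (a 2-hour block = 2 hours).
P(N ≥ 15) = 1 − P(N ≤ 14) ≈ 0.3872.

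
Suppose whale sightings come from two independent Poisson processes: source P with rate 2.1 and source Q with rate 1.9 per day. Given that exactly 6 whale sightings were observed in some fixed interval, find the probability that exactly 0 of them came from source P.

Given the total, each event is independently from source P with probability p = λ_P/(λ_P+λ_Q) = 2.1/4 = 0.5250.
So K ~ Binomial(6, 2.1/4): P(K = 0) = C(6,0) · (2.1/4)^0 · (1.9/4)^6 ≈ 0.0115.

0.0115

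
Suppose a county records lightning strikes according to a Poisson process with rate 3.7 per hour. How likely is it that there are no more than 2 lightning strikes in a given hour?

With mean μ = 3.7 per hour,
P(N ≤ 2) = Σ_{j=0}^{2} e^(−μ) μ^j/j! ≈ 0.2854.

0.2854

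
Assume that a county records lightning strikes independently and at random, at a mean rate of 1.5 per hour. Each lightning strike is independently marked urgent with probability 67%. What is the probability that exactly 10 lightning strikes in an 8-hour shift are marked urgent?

Thinning: the lightning strikes that are marked urgent themselves form a Poisson process with rate 0.67 × 1.5 = 1.005 per hour.
Over the interval, μ = 1.005 × 8 = 8.04 (an 8-hour shift = 8 hours).
P(N = 10) = e^(−8.04) · 8.04^10/10! ≈ 0.1002.

0.1002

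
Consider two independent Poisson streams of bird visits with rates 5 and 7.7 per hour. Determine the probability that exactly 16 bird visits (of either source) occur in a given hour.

0.0668

Independent Poisson processes superpose: combined rate λ = 5 + 7.7 = 12.7 per hour.
So μ = 12.7.
P(N = 16) = e^(−12.7) · 12.7^16/16! ≈ 0.0668.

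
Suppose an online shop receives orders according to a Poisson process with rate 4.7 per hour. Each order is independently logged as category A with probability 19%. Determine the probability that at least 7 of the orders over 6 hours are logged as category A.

0.2918

Thinning: the orders that are logged as category A themselves form a Poisson process with rate 0.19 × 4.7 = 0.893 per hour.
Over the interval, μ = 0.893 × 6 = 5.358 (6 hours).
P(N ≥ 7) = 1 − P(N ≤ 6) ≈ 0.2918.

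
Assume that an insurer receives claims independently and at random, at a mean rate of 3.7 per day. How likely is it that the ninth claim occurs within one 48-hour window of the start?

0.3243

Over the interval, μ = 3.7 × 2 = 7.4 (a 48-hour window = 2 days).
The ninth arrival falls in the interval iff at least 9 events occur there: P(S_9 ≤ t) = P(N ≥ 9) = 1 − P(N ≤ 8) ≈ 0.3243.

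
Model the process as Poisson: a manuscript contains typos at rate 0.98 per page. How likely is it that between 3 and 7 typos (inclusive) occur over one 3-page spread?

Over the interval, μ = 0.98 × 3 = 2.94 (a 3-page spread = 3 pages).
P(3 ≤ N ≤ 7) = Σ_{j=3}^{7} e^(−2.94) · 2.94^j/j! ≈ 0.5526.

0.5526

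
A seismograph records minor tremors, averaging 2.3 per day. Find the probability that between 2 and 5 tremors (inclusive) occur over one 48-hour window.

0.6295

Over the interval, μ = 2.3 × 2 = 4.6 (a 48-hour window = 2 days).
P(2 ≤ N ≤ 5) = Σ_{j=2}^{5} e^(−4.6) · 4.6^j/j! ≈ 0.6295.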